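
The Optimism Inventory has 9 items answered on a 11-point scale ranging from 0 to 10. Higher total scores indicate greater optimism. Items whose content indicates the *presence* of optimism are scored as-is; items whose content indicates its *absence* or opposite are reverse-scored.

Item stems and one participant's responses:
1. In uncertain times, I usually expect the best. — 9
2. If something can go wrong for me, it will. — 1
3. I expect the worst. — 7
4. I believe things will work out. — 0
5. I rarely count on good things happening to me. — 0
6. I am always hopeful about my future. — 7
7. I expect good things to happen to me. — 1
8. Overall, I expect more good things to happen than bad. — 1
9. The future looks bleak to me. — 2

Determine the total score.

48

Items 2, 3, 5, 9 describe the absence/opposite of optimism → reverse-score.
on a 0–10 scale, reversed = 10 − raw.
  item 1: 9
  item 2: 10 − 1 = 9
  item 3: 10 − 7 = 3
  item 4: 0
  item 5: 10 − 0 = 10
  item 6: 7
  item 7: 1
  item 8: 1
  item 9: 10 − 2 = 8
Total = 9 + 9 + 3 + 0 + 10 + 7 + 1 + 1 + 8 = 48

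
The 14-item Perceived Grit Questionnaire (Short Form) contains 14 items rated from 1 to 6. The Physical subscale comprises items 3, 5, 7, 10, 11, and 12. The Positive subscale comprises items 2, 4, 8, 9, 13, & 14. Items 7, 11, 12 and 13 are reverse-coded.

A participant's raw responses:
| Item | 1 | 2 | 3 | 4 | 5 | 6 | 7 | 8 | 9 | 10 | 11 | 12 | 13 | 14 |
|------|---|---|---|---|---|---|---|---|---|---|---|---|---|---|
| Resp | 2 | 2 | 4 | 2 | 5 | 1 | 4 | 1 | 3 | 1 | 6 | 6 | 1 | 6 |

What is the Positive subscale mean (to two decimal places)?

3.33

Positive items: 2, 4, 8, 9, 13, 14.
Of these, item 13 is reverse-coded; reverse-coded value = 7 − response.
  item 2: 2
  item 4: 2
  item 8: 1
  item 9: 3
  item 13: 7 − 1 = 6
  item 14: 6
Sum = 2 + 2 + 1 + 3 + 6 + 6 = 20
Mean = 20 / 6 = 3.33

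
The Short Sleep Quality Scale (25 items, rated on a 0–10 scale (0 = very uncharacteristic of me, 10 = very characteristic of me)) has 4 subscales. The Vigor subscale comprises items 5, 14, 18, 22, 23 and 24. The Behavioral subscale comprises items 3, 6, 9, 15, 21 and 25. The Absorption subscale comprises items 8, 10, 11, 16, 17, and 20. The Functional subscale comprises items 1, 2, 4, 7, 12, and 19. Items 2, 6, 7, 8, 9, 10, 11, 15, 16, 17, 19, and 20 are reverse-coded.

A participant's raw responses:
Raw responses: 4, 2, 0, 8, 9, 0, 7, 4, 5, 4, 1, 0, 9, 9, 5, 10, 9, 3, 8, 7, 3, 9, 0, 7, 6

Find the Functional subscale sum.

Functional items: 1, 2, 4, 7, 12, 19.
Of these, items 2, 7, and 19 are reverse-coded; reversed = (0+10) − raw = 10 − raw.
  item 1: 4
  item 2: 10 − 2 = 8
  item 4: 8
  item 7: 10 − 7 = 3
  item 12: 0
  item 19: 10 − 8 = 2
Sum = 4 + 8 + 8 + 3 + 0 + 2 = 25

25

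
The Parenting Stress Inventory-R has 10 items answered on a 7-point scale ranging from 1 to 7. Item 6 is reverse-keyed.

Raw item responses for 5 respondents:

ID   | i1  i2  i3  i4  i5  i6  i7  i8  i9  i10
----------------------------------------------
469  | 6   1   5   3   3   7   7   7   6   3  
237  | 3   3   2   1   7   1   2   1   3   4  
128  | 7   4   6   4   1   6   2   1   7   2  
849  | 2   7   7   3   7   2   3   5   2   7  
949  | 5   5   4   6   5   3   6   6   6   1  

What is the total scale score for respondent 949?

Respondent 949 raw: 5, 5, 4, 6, 5, 3, 6, 6, 6, 1.
Reverse-coded (reversed = (1+7) − raw = 8 − raw):
  item 1: 5
  item 2: 5
  item 3: 4
  item 4: 6
  item 5: 5
  item 6: 8 − 3 = 5
  item 7: 6
  item 8: 6
  item 9: 6
  item 10: 1
Sum = 5 + 5 + 4 + 6 + 5 + 5 + 6 + 6 + 6 + 1 = 49

49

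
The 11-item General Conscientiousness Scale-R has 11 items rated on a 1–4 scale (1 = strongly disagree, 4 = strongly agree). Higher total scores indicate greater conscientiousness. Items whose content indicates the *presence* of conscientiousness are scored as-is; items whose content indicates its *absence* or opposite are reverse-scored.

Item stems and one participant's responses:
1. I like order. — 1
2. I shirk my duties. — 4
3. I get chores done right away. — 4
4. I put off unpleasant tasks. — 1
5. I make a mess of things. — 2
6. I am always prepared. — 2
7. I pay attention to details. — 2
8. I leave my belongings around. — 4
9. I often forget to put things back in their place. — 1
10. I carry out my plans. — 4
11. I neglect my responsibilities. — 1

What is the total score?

30

Items 2, 4, 5, 8, 9, 11 describe the absence/opposite of conscientiousness → reverse-score.
on a 1–4 scale, reversed = 5 − raw.
  item 1: 1
  item 2: 5 − 4 = 1
  item 3: 4
  item 4: 5 − 1 = 4
  item 5: 5 − 2 = 3
  item 6: 2
  item 7: 2
  item 8: 5 − 4 = 1
  item 9: 5 − 1 = 4
  item 10: 4
  item 11: 5 − 1 = 4
Total = 1 + 1 + 4 + 4 + 3 + 2 + 2 + 1 + 4 + 4 + 4 = 30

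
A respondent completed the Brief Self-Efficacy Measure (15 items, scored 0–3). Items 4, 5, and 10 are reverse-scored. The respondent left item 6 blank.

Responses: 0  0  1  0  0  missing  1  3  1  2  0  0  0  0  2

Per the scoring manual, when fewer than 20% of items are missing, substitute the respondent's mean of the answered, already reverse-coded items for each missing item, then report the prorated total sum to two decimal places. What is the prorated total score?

Reverse-coded (reverse-coded value = 3 − response):
  item 4: 3 − 0 = 3
  item 5: 3 − 0 = 3
  item 10: 3 − 2 = 1
Completed scored items (14 of 15): 0, 0, 1, 3, 3, 1, 3, 1, 1, 0, 0, 0, 0, 2; sum = 15.
Person mean = 15 / 14 ≈ 1.0714
Prorated total = (15 / 14) × 15 = 16.07 (to 2 dp)

16.07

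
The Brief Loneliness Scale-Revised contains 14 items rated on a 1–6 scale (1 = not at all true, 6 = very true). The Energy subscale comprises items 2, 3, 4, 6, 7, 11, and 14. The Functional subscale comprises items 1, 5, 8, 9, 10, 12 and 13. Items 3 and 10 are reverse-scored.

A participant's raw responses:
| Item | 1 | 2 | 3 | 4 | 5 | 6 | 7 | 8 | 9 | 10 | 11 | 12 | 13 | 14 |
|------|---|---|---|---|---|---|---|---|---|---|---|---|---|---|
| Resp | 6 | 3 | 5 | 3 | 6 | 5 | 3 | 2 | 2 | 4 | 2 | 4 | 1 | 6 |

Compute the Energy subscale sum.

Energy items: 2, 3, 4, 6, 7, 11, 14.
Of these, item 3 is reverse-scored; reverse-coded value = 7 − response.
  item 2: 3
  item 3: 7 − 5 = 2
  item 4: 3
  item 6: 5
  item 7: 3
  item 11: 2
  item 14: 6
Sum = 3 + 2 + 3 + 5 + 3 + 2 + 6 = 24

24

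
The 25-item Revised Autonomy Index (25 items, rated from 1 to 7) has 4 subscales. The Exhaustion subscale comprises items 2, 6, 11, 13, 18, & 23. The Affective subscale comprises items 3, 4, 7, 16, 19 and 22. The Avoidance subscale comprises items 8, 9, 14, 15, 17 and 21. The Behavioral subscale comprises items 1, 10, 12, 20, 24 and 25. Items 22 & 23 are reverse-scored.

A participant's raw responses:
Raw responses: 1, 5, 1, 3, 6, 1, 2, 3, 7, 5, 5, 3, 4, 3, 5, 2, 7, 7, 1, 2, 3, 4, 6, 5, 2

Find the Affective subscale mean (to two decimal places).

2.17

Affective items: 3, 4, 7, 16, 19, 22.
Of these, item 22 is reverse-scored; reverse-coded value = 8 − response.
  item 3: 1
  item 4: 3
  item 7: 2
  item 16: 2
  item 19: 1
  item 22: 8 − 4 = 4
Sum = 1 + 3 + 2 + 2 + 1 + 4 = 13
Mean = 13 / 6 = 2.17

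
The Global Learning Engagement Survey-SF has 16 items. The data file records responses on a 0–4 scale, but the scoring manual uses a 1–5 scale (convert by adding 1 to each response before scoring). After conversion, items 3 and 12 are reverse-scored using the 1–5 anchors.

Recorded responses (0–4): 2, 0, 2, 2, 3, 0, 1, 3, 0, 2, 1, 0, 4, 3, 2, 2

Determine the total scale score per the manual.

47

Convert to 1–5: 3, 1, 3, 3, 4, 1, 2, 4, 1, 3, 2, 1, 5, 4, 3, 3
Reverse-coded (on a 1–5 scale, reversed = 6 − raw):
  item 3: 6 − 3 = 3
  item 12: 6 − 1 = 5
Scored: 3, 1, 3, 3, 4, 1, 2, 4, 1, 3, 2, 5, 5, 4, 3, 3
Total = 47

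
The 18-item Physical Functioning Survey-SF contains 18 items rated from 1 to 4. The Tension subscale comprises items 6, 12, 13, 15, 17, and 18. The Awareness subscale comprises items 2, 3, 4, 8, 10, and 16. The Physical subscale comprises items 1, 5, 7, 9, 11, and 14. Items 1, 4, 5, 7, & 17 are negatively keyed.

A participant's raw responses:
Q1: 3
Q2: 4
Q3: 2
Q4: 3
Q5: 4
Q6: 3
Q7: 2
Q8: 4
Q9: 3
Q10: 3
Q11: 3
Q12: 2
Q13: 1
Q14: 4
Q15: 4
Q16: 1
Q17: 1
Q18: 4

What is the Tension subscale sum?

18

Tension items: 6, 12, 13, 15, 17, 18.
Of these, item 17 is negatively keyed; on a 1–4 scale, reversed = 5 − raw.
  item 6: 3
  item 12: 2
  item 13: 1
  item 15: 4
  item 17: 5 − 1 = 4
  item 18: 4
Sum = 3 + 2 + 1 + 4 + 4 + 4 = 18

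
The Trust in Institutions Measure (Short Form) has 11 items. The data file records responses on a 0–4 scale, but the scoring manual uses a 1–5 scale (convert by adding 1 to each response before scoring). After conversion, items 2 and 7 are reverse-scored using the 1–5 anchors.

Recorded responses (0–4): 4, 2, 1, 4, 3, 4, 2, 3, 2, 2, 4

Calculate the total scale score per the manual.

42

Convert to 1–5: 5, 3, 2, 5, 4, 5, 3, 4, 3, 3, 5
Reverse-coded (reversed = (1+5) − raw = 6 − raw):
  item 2: 6 − 3 = 3
  item 7: 6 − 3 = 3
Scored: 5, 3, 2, 5, 4, 5, 3, 4, 3, 3, 5
Total = 42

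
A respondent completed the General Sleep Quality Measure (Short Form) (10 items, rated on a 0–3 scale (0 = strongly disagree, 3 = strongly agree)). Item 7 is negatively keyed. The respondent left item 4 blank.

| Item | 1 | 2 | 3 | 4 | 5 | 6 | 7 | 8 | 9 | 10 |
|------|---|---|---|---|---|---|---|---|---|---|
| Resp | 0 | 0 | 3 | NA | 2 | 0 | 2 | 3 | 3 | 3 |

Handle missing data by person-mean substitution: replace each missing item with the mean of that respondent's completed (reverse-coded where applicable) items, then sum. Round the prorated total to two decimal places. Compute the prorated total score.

Reverse-coded (reverse-coded value = 3 − response):
  item 7: 3 − 2 = 1
Completed scored items (9 of 10): 0, 0, 3, 2, 0, 1, 3, 3, 3; sum = 15.
Person mean = 15 / 9 ≈ 1.6667
Prorated total = (15 / 9) × 10 = 16.67 (to 2 dp)

16.67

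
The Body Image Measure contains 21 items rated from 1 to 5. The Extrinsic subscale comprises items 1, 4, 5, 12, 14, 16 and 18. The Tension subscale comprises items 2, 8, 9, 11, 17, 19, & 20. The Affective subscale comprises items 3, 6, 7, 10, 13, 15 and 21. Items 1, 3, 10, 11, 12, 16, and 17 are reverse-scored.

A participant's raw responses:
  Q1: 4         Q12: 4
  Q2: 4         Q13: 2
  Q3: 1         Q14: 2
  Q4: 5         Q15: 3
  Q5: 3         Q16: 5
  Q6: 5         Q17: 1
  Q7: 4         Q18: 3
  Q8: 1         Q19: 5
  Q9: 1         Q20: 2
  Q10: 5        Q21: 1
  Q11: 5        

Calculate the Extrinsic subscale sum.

Extrinsic items: 1, 4, 5, 12, 14, 16, 18.
Of these, items 1, 12 and 16 are reverse-scored; reversed = (1+5) − raw = 6 − raw.
  item 1: 6 − 4 = 2
  item 4: 5
  item 5: 3
  item 12: 6 − 4 = 2
  item 14: 2
  item 16: 6 − 5 = 1
  item 18: 3
Sum = 2 + 5 + 3 + 2 + 2 + 1 + 3 = 18

18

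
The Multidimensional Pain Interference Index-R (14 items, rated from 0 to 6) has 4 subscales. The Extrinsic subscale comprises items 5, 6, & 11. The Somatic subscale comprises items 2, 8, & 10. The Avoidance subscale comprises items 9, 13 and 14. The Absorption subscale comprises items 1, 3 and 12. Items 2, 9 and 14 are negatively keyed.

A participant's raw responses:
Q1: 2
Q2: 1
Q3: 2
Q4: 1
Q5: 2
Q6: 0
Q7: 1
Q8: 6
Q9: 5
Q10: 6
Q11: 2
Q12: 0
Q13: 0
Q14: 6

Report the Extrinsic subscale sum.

4

Extrinsic items: 5, 6, 11.
  item 5: 2
  item 6: 0
  item 11: 2
Sum = 2 + 0 + 2 = 4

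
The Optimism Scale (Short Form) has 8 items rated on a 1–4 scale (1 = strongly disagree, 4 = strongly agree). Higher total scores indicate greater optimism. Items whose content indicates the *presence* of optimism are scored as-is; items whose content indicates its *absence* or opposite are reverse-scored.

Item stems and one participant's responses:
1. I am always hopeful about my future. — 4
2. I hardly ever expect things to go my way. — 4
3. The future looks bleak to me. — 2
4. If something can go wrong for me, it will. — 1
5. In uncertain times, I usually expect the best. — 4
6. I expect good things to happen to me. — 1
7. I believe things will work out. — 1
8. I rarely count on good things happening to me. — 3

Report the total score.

20

Items 2, 3, 4, 8 describe the absence/opposite of optimism → reverse-score.
reversed = (1+4) − raw = 5 − raw.
  item 1: 4
  item 2: 5 − 4 = 1
  item 3: 5 − 2 = 3
  item 4: 5 − 1 = 4
  item 5: 4
  item 6: 1
  item 7: 1
  item 8: 5 − 3 = 2
Total = 4 + 1 + 3 + 4 + 4 + 1 + 1 + 2 = 20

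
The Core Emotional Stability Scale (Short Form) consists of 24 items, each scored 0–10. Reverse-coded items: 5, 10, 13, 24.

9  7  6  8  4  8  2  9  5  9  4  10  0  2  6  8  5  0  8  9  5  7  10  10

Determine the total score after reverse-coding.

145

Reverse-coded items (reversed = (0+10) − raw = 10 − raw):
  item 5: 10 − 4 = 6
  item 10: 10 − 9 = 1
  item 13: 10 − 0 = 10
  item 24: 10 − 10 = 0
After reverse-coding: 9, 7, 6, 8, 6, 8, 2, 9, 5, 1, 4, 10, 10, 2, 6, 8, 5, 0, 8, 9, 5, 7, 10, 0
Total = 9 + 7 + 6 + 8 + 6 + 8 + 2 + 9 + 5 + 1 + 4 + 10 + 10 + 2 + 6 + 8 + 5 + 0 + 8 + 9 + 5 + 7 + 10 + 0 = 145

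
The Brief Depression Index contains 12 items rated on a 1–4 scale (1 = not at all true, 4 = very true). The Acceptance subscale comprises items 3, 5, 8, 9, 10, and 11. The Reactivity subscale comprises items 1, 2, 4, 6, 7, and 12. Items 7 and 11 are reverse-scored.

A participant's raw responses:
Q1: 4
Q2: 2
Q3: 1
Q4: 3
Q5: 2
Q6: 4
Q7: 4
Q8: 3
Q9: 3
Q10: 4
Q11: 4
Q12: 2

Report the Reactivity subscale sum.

Reactivity items: 1, 2, 4, 6, 7, 12.
Of these, item 7 is reverse-scored; on a 1–4 scale, reversed = 5 − raw.
  item 1: 4
  item 2: 2
  item 4: 3
  item 6: 4
  item 7: 5 − 4 = 1
  item 12: 2
Sum = 4 + 2 + 3 + 4 + 1 + 2 = 16

16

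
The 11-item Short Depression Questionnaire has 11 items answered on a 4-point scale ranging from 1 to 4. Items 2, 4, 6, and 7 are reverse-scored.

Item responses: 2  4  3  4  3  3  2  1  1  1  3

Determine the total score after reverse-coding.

Reverse-coded items (reversed = (1+4) − raw = 5 − raw):
  item 2: 5 − 4 = 1
  item 4: 5 − 4 = 1
  item 6: 5 − 3 = 2
  item 7: 5 − 2 = 3
After reverse-coding: 2, 1, 3, 1, 3, 2, 3, 1, 1, 1, 3
Total = 2 + 1 + 3 + 1 + 3 + 2 + 3 + 1 + 1 + 1 + 3 = 21

21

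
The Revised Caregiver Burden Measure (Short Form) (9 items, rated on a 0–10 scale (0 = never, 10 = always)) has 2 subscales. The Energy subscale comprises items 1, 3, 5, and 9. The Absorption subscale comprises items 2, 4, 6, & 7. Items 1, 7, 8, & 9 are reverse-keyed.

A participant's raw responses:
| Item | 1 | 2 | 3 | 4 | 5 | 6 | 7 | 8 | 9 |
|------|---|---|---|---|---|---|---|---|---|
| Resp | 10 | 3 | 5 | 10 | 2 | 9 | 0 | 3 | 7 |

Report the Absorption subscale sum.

Absorption items: 2, 4, 6, 7.
Of these, item 7 is reverse-keyed; reverse-coded value = 10 − response.
  item 2: 3
  item 4: 10
  item 6: 9
  item 7: 10 − 0 = 10
Sum = 3 + 10 + 9 + 10 = 32

32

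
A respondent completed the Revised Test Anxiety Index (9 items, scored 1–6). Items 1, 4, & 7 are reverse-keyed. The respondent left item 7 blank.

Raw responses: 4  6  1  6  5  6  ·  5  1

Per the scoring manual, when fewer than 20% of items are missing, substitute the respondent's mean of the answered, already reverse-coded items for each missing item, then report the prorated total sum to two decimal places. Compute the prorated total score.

Reverse-coded (reversed = (1+6) − raw = 7 − raw):
  item 1: 7 − 4 = 3
  item 4: 7 − 6 = 1
Completed scored items (8 of 9): 3, 6, 1, 1, 5, 6, 5, 1; sum = 28.
Person mean = 28 / 8 ≈ 3.5000
Prorated total = (28 / 8) × 9 = 31.50 (to 2 dp)

31.50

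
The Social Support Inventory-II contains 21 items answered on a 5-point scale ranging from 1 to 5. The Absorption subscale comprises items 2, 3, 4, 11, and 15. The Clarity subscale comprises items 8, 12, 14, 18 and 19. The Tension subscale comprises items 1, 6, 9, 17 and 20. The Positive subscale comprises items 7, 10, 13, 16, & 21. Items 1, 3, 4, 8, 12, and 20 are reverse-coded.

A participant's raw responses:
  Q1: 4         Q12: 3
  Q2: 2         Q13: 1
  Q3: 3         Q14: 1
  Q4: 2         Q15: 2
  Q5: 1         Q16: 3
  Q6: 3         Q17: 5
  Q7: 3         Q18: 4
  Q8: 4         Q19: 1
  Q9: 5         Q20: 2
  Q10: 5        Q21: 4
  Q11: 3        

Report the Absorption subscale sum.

14

Absorption items: 2, 3, 4, 11, 15.
Of these, items 3 & 4 are reverse-coded; on a 1–5 scale, reversed = 6 − raw.
  item 2: 2
  item 3: 6 − 3 = 3
  item 4: 6 − 2 = 4
  item 11: 3
  item 15: 2
Sum = 2 + 3 + 4 + 3 + 2 = 14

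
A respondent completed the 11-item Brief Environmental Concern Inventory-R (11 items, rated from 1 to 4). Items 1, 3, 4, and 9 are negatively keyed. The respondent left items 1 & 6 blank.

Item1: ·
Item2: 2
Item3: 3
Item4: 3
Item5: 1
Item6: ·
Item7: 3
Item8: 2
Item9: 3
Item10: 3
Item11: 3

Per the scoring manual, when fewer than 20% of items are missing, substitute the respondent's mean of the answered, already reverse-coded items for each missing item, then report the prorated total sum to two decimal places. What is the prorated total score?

24.44

Reverse-coded (reverse-coded value = 5 − response):
  item 3: 5 − 3 = 2
  item 4: 5 − 3 = 2
  item 9: 5 − 3 = 2
Completed scored items (9 of 11): 2, 2, 2, 1, 3, 2, 2, 3, 3; sum = 20.
Person mean = 20 / 9 ≈ 2.2222
Prorated total = (20 / 9) × 11 = 24.44 (to 2 dp)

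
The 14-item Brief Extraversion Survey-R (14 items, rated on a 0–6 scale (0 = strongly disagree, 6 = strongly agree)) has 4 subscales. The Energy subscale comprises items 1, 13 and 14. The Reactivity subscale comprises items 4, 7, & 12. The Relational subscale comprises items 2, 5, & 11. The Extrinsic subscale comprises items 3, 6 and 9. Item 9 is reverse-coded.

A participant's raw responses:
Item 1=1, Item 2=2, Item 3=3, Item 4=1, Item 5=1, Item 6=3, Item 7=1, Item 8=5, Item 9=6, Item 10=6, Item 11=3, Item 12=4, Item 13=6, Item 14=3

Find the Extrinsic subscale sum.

6

Extrinsic items: 3, 6, 9.
Of these, item 9 is reverse-coded; reverse-coded value = 6 − response.
  item 3: 3
  item 6: 3
  item 9: 6 − 6 = 0
Sum = 3 + 3 + 0 = 6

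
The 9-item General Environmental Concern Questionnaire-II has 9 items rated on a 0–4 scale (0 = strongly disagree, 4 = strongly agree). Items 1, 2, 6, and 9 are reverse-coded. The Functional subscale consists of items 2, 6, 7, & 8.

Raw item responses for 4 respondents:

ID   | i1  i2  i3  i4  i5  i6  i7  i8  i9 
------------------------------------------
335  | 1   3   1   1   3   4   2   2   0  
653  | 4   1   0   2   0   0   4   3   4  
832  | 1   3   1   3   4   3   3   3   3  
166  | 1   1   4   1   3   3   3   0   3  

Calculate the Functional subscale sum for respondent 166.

7

Respondent 166 raw: 1, 1, 4, 1, 3, 3, 3, 0, 3.
Functional items: 2, 6, 7, 8.
Reverse-coded (reverse-coded value = 4 − response):
  item 2: 4 − 1 = 3
  item 6: 4 − 3 = 1
  item 7: 3
  item 8: 0
Sum = 3 + 1 + 3 + 0 = 7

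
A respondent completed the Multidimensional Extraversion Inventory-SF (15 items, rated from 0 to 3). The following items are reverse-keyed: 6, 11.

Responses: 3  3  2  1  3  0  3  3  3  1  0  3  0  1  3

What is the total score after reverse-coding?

Raw sum = 29. Reverse-keyed items: 6, 11; their raw sum = 0.
Each reversal replaces raw with 3 − raw, changing the total by 3 − 2·raw per item.
Total = 29 + 2·3 − 2·0 = 29 + 6 − 0 = 35

35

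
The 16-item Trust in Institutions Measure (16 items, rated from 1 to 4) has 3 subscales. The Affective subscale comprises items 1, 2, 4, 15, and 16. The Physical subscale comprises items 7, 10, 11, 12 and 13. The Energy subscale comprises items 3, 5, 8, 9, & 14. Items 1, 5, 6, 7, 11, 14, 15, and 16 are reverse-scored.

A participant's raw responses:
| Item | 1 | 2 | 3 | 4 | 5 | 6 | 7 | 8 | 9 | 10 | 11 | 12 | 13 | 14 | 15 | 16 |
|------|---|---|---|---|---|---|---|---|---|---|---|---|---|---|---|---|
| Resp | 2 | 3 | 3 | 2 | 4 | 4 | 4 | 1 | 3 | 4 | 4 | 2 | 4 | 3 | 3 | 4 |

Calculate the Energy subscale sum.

10

Energy items: 3, 5, 8, 9, 14.
Of these, items 5 and 14 are reverse-scored; reversed = (1+4) − raw = 5 − raw.
  item 3: 3
  item 5: 5 − 4 = 1
  item 8: 1
  item 9: 3
  item 14: 5 − 3 = 2
Sum = 3 + 1 + 1 + 3 + 2 = 10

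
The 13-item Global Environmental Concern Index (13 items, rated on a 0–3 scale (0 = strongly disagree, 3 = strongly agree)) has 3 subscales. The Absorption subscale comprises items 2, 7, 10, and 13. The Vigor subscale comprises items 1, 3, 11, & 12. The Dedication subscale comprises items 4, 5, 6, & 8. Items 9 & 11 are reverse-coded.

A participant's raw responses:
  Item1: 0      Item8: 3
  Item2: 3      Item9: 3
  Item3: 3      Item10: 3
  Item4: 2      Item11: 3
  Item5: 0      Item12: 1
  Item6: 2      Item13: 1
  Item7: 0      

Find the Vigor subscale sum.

4

Vigor items: 1, 3, 11, 12.
Of these, item 11 is reverse-coded; reversed = (0+3) − raw = 3 − raw.
  item 1: 0
  item 3: 3
  item 11: 3 − 3 = 0
  item 12: 1
Sum = 0 + 3 + 0 + 1 = 4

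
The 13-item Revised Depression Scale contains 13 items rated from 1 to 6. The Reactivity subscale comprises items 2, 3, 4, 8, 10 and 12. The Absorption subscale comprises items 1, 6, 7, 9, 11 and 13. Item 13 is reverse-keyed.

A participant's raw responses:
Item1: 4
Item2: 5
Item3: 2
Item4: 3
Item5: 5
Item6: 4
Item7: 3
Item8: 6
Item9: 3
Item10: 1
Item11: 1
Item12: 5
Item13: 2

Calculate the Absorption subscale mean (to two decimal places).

Absorption items: 1, 6, 7, 9, 11, 13.
Of these, item 13 is reverse-keyed; reverse-coded value = 7 − response.
  item 1: 4
  item 6: 4
  item 7: 3
  item 9: 3
  item 11: 1
  item 13: 7 − 2 = 5
Sum = 4 + 4 + 3 + 3 + 1 + 5 = 20
Mean = 20 / 6 = 3.33

3.33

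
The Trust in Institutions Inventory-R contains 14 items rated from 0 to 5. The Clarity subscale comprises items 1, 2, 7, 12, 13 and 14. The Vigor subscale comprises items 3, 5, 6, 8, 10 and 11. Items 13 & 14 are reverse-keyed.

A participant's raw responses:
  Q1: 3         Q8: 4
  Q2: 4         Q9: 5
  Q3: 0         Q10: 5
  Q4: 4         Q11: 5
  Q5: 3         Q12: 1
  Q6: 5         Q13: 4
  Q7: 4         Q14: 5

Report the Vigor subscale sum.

22

Vigor items: 3, 5, 6, 8, 10, 11.
  item 3: 0
  item 5: 3
  item 6: 5
  item 8: 4
  item 10: 5
  item 11: 5
Sum = 0 + 3 + 5 + 4 + 5 + 5 = 22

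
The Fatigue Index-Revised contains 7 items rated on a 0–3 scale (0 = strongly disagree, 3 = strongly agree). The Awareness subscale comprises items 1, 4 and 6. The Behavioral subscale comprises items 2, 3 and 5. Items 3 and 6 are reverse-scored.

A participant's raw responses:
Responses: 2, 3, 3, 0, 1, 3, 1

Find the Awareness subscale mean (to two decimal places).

Awareness items: 1, 4, 6.
Of these, item 6 is reverse-scored; reversed = (0+3) − raw = 3 − raw.
  item 1: 2
  item 4: 0
  item 6: 3 − 3 = 0
Sum = 2 + 0 + 0 = 2
Mean = 2 / 3 = 0.67

0.67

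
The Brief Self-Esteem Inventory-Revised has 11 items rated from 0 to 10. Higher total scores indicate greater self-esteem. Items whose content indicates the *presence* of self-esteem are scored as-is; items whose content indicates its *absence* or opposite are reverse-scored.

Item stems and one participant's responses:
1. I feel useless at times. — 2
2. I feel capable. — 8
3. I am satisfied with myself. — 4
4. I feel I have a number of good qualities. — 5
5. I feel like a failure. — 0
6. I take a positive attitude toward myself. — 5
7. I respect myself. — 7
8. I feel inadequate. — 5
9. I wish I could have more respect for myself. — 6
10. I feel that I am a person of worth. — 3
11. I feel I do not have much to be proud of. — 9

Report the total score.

60

Items 1, 5, 8, 9, 11 describe the absence/opposite of self-esteem → reverse-score.
reverse-coded value = 10 − response.
  item 1: 10 − 2 = 8
  item 2: 8
  item 3: 4
  item 4: 5
  item 5: 10 − 0 = 10
  item 6: 5
  item 7: 7
  item 8: 10 − 5 = 5
  item 9: 10 − 6 = 4
  item 10: 3
  item 11: 10 − 9 = 1
Total = 8 + 8 + 4 + 5 + 10 + 5 + 7 + 5 + 4 + 3 + 1 = 60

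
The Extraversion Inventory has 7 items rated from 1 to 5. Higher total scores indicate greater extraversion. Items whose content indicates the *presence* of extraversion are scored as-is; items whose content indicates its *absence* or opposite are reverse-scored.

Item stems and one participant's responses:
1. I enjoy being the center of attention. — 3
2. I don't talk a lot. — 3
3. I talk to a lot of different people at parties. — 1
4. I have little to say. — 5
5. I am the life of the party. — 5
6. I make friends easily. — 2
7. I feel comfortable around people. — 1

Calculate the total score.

Items 2, 4 describe the absence/opposite of extraversion → reverse-score.
reversed = (1+5) − raw = 6 − raw.
  item 1: 3
  item 2: 6 − 3 = 3
  item 3: 1
  item 4: 6 − 5 = 1
  item 5: 5
  item 6: 2
  item 7: 1
Total = 3 + 3 + 1 + 1 + 5 + 2 + 1 = 16

16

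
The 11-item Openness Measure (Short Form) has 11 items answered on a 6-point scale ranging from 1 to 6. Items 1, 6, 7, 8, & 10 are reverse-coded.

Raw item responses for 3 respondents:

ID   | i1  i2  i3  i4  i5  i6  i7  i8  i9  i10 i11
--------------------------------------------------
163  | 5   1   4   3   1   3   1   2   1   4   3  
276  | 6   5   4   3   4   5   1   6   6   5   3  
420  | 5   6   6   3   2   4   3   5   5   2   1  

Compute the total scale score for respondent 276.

37

Respondent 276 raw: 6, 5, 4, 3, 4, 5, 1, 6, 6, 5, 3.
Reverse-coded (reverse-coded value = 7 − response):
  item 1: 7 − 6 = 1
  item 2: 5
  item 3: 4
  item 4: 3
  item 5: 4
  item 6: 7 − 5 = 2
  item 7: 7 − 1 = 6
  item 8: 7 − 6 = 1
  item 9: 6
  item 10: 7 − 5 = 2
  item 11: 3
Sum = 1 + 5 + 4 + 3 + 4 + 2 + 6 + 1 + 6 + 2 + 3 = 37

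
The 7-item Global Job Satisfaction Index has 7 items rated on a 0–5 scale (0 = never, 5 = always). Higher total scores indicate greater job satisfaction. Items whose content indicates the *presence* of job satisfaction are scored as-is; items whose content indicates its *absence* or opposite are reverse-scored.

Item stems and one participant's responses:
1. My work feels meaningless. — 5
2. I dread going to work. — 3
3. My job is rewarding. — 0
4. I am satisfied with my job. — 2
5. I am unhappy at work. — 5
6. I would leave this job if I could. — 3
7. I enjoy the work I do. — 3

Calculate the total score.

Items 1, 2, 5, 6 describe the absence/opposite of job satisfaction → reverse-score.
reversed = (0+5) − raw = 5 − raw.
  item 1: 5 − 5 = 0
  item 2: 5 − 3 = 2
  item 3: 0
  item 4: 2
  item 5: 5 − 5 = 0
  item 6: 5 − 3 = 2
  item 7: 3
Total = 0 + 2 + 0 + 2 + 0 + 2 + 3 = 9

9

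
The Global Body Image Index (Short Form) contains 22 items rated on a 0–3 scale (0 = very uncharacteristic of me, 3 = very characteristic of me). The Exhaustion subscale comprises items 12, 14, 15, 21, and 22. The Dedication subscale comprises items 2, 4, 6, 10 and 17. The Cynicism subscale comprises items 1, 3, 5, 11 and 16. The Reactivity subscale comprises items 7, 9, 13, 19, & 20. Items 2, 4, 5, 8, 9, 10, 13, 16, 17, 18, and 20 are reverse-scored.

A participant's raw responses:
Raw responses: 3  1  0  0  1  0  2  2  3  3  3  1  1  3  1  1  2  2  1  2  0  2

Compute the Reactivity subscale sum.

Reactivity items: 7, 9, 13, 19, 20.
Of these, items 9, 13 and 20 are reverse-scored; reverse-coded value = 3 − response.
  item 7: 2
  item 9: 3 − 3 = 0
  item 13: 3 − 1 = 2
  item 19: 1
  item 20: 3 − 2 = 1
Sum = 2 + 0 + 2 + 1 + 1 = 6

6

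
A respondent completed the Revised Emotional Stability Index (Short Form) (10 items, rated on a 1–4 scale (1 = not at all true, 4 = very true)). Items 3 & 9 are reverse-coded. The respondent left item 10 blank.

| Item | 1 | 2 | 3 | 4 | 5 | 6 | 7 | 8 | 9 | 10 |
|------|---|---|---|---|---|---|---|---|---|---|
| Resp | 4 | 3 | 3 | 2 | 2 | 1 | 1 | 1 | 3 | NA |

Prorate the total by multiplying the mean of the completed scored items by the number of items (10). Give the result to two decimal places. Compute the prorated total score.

20.00

Reverse-coded (on a 1–4 scale, reversed = 5 − raw):
  item 3: 5 − 3 = 2
  item 9: 5 − 3 = 2
Completed scored items (9 of 10): 4, 3, 2, 2, 2, 1, 1, 1, 2; sum = 18.
Person mean = 18 / 9 ≈ 2.0000
Prorated total = (18 / 9) × 10 = 20.00 (to 2 dp)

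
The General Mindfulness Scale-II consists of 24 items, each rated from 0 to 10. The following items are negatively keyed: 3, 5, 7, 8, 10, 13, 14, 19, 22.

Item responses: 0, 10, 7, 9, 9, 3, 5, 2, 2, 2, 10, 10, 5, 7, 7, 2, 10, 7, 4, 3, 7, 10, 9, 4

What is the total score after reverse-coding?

132

Negatively keyed items use 10 − raw:
  item 3: 10 − 7 = 3
  item 5: 10 − 9 = 1
  item 7: 10 − 5 = 5
  item 8: 10 − 2 = 8
  item 10: 10 − 2 = 8
  item 13: 10 − 5 = 5
  item 14: 10 − 7 = 3
  item 19: 10 − 4 = 6
  item 22: 10 − 10 = 0
Scored responses: 0, 10, 3, 9, 1, 3, 5, 8, 2, 8, 10, 10, 5, 3, 7, 2, 10, 7, 6, 3, 7, 0, 9, 4
Total = 0 + 10 + 3 + 9 + 1 + 3 + 5 + 8 + 2 + 8 + 10 + 10 + 5 + 3 + 7 + 2 + 10 + 7 + 6 + 3 + 7 + 0 + 9 + 4 = 132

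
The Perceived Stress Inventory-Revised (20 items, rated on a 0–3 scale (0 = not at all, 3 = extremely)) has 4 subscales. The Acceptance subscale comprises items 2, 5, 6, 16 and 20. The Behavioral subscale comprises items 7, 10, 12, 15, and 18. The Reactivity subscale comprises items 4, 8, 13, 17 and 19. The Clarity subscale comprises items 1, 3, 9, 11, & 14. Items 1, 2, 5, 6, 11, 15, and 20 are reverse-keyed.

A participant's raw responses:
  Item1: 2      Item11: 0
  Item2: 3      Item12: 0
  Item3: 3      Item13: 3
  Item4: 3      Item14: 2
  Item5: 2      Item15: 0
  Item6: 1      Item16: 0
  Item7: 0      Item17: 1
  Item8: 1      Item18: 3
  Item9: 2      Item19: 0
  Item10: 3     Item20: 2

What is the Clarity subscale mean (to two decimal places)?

2.20

Clarity items: 1, 3, 9, 11, 14.
Of these, items 1 & 11 are reverse-keyed; reverse-coded value = 3 − response.
  item 1: 3 − 2 = 1
  item 3: 3
  item 9: 2
  item 11: 3 − 0 = 3
  item 14: 2
Sum = 1 + 3 + 2 + 3 + 2 = 11
Mean = 11 / 5 = 2.20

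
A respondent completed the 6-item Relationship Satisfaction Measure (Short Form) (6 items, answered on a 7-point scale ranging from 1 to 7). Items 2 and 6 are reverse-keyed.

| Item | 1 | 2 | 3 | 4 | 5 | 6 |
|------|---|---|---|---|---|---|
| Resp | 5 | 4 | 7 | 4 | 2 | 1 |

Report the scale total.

29

Reverse-coded items (reverse-coded value = 8 − response):
  item 2: 8 − 4 = 4
  item 6: 8 − 1 = 7
Scored items: 5, 4, 7, 4, 2, 7
Total = 5 + 4 + 7 + 4 + 2 + 7 = 29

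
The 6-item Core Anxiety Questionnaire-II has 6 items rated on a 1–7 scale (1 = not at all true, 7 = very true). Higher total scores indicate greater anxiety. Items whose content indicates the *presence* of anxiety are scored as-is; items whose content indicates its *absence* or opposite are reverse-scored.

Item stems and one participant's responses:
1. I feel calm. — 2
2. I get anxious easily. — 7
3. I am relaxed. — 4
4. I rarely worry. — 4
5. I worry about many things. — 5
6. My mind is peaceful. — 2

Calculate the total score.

Items 1, 3, 4, 6 describe the absence/opposite of anxiety → reverse-score.
reverse-coded value = 8 − response.
  item 1: 8 − 2 = 6
  item 2: 7
  item 3: 8 − 4 = 4
  item 4: 8 − 4 = 4
  item 5: 5
  item 6: 8 − 2 = 6
Total = 6 + 7 + 4 + 4 + 5 + 6 = 32

32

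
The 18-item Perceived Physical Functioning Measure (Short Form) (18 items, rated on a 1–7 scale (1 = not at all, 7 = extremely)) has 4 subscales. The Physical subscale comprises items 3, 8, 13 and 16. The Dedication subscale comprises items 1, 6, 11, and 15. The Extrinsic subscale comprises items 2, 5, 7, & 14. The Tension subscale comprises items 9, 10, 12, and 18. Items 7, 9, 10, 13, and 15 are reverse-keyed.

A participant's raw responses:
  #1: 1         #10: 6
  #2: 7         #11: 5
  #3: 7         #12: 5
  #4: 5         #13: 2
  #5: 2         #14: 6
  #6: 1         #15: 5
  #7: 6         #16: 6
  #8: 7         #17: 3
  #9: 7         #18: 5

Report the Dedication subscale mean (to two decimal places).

Dedication items: 1, 6, 11, 15.
Of these, item 15 is reverse-keyed; reversed = (1+7) − raw = 8 − raw.
  item 1: 1
  item 6: 1
  item 11: 5
  item 15: 8 − 5 = 3
Sum = 1 + 1 + 5 + 3 = 10
Mean = 10 / 4 = 2.50

2.50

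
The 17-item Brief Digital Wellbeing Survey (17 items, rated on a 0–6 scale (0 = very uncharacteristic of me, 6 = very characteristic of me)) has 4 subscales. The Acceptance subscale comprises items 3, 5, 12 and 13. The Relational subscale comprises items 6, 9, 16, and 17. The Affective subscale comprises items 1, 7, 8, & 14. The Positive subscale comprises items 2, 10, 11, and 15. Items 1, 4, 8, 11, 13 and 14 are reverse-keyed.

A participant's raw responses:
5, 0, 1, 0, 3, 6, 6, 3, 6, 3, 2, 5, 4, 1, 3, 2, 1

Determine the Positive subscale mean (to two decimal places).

Positive items: 2, 10, 11, 15.
Of these, item 11 is reverse-keyed; reversed = (0+6) − raw = 6 − raw.
  item 2: 0
  item 10: 3
  item 11: 6 − 2 = 4
  item 15: 3
Sum = 0 + 3 + 4 + 3 = 10
Mean = 10 / 4 = 2.50

2.50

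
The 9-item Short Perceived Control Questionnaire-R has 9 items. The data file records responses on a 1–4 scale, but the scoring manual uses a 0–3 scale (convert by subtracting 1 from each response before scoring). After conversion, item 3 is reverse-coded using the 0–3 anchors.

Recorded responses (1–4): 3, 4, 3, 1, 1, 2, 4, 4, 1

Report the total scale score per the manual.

Convert to 0–3: 2, 3, 2, 0, 0, 1, 3, 3, 0
Reverse-coded (reversed = (0+3) − raw = 3 − raw):
  item 3: 3 − 2 = 1
Scored: 2, 3, 1, 0, 0, 1, 3, 3, 0
Total = 13

13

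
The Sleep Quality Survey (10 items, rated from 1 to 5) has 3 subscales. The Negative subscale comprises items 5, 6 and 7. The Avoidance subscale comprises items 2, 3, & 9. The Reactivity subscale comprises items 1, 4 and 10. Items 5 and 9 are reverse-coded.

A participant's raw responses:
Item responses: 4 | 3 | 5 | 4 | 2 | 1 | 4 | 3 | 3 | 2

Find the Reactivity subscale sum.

10

Reactivity items: 1, 4, 10.
  item 1: 4
  item 4: 4
  item 10: 2
Sum = 4 + 4 + 2 = 10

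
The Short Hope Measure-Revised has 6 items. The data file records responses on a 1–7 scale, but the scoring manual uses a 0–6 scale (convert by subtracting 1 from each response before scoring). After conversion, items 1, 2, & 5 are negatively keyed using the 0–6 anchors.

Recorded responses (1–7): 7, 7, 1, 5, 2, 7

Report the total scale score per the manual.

15

Convert to 0–6: 6, 6, 0, 4, 1, 6
Reverse-coded (on a 0–6 scale, reversed = 6 − raw):
  item 1: 6 − 6 = 0
  item 2: 6 − 6 = 0
  item 5: 6 − 1 = 5
Scored: 0, 0, 0, 4, 5, 6
Total = 15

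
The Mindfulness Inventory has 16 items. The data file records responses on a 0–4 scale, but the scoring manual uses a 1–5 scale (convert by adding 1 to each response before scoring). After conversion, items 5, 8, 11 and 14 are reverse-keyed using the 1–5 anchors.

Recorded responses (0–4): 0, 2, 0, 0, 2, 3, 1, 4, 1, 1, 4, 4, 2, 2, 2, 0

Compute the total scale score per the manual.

36

Convert to 1–5: 1, 3, 1, 1, 3, 4, 2, 5, 2, 2, 5, 5, 3, 3, 3, 1
Reverse-coded (reverse-coded value = 6 − response):
  item 5: 6 − 3 = 3
  item 8: 6 − 5 = 1
  item 11: 6 − 5 = 1
  item 14: 6 − 3 = 3
Scored: 1, 3, 1, 1, 3, 4, 2, 1, 2, 2, 1, 5, 3, 3, 3, 1
Total = 36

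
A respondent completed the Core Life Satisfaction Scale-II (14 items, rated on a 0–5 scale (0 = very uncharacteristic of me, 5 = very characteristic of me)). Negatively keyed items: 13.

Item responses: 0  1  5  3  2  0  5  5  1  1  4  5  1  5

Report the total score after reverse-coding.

41

Apply reverse scoring (on a 0–5 scale, reversed = 5 − raw):
  item 13: 5 − 1 = 4
Scored responses: 0, 1, 5, 3, 2, 0, 5, 5, 1, 1, 4, 5, 4, 5
Total = 0 + 1 + 5 + 3 + 2 + 0 + 5 + 5 + 1 + 1 + 4 + 5 + 4 + 5 = 41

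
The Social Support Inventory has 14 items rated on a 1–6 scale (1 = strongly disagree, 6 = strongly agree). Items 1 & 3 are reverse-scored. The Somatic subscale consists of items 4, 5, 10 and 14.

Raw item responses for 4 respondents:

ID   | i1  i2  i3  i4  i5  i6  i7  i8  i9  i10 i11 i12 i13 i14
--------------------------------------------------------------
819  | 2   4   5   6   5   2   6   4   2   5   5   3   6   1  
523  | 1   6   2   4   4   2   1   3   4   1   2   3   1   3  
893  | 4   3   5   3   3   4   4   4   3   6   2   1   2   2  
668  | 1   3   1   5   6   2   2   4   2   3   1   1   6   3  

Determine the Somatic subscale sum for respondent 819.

Respondent 819 raw: 2, 4, 5, 6, 5, 2, 6, 4, 2, 5, 5, 3, 6, 1.
Somatic items: 4, 5, 10, 14.
Reverse-coded (reverse-coded value = 7 − response):
  item 4: 6
  item 5: 5
  item 10: 5
  item 14: 1
Sum = 6 + 5 + 5 + 1 = 17

17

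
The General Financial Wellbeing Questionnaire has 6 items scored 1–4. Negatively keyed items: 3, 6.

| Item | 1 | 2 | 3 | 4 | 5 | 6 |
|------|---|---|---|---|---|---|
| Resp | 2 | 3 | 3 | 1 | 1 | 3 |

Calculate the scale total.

Reverse-coded items (reverse-coded value = 5 − response):
  item 3: 5 − 3 = 2
  item 6: 5 − 3 = 2
Scored responses: 2, 3, 2, 1, 1, 2
Total = 2 + 3 + 2 + 1 + 1 + 2 = 11

11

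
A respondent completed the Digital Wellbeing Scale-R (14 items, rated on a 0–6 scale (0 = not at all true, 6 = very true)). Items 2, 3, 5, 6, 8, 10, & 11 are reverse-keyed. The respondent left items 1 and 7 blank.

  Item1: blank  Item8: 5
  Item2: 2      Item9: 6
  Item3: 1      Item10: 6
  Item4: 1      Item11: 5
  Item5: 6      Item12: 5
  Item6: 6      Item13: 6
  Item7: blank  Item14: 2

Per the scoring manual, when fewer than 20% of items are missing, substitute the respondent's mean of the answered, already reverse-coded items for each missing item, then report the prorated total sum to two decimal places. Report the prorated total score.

Reverse-coded (reverse-coded value = 6 − response):
  item 2: 6 − 2 = 4
  item 3: 6 − 1 = 5
  item 5: 6 − 6 = 0
  item 6: 6 − 6 = 0
  item 8: 6 − 5 = 1
  item 10: 6 − 6 = 0
  item 11: 6 − 5 = 1
Completed scored items (12 of 14): 4, 5, 1, 0, 0, 1, 6, 0, 1, 5, 6, 2; sum = 31.
Person mean = 31 / 12 ≈ 2.5833
Prorated total = (31 / 12) × 14 = 36.17 (to 2 dp)

36.17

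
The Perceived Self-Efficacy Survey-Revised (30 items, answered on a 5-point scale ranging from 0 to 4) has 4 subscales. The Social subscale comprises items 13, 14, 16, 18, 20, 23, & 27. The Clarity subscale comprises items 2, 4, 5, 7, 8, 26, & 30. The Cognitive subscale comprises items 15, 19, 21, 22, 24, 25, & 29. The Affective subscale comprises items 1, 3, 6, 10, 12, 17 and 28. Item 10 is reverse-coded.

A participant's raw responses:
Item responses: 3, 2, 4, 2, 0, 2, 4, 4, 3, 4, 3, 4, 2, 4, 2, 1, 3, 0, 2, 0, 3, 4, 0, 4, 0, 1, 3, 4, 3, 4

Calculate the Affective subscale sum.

Affective items: 1, 3, 6, 10, 12, 17, 28.
Of these, item 10 is reverse-coded; reverse-coded value = 4 − response.
  item 1: 3
  item 3: 4
  item 6: 2
  item 10: 4 − 4 = 0
  item 12: 4
  item 17: 3
  item 28: 4
Sum = 3 + 4 + 2 + 0 + 4 + 3 + 4 = 20

20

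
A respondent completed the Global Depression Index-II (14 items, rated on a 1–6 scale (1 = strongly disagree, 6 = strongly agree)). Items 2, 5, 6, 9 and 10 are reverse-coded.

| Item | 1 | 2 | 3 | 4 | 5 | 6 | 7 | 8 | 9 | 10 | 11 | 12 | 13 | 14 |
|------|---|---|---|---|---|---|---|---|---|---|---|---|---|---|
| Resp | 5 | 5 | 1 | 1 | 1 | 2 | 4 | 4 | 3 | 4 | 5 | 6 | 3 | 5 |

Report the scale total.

Reverse-coded items use 7 − raw:
  item 2: 7 − 5 = 2
  item 5: 7 − 1 = 6
  item 6: 7 − 2 = 5
  item 9: 7 − 3 = 4
  item 10: 7 − 4 = 3
Scored responses: 5, 2, 1, 1, 6, 5, 4, 4, 4, 3, 5, 6, 3, 5
Total = 5 + 2 + 1 + 1 + 6 + 5 + 4 + 4 + 4 + 3 + 5 + 6 + 3 + 5 = 54

54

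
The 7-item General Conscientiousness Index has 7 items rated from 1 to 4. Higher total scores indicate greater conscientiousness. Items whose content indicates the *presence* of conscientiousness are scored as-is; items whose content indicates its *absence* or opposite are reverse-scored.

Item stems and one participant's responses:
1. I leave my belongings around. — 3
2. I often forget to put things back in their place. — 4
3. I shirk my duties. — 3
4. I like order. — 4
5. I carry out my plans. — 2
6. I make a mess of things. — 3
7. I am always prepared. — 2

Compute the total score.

15

Items 1, 2, 3, 6 describe the absence/opposite of conscientiousness → reverse-score.
on a 1–4 scale, reversed = 5 − raw.
  item 1: 5 − 3 = 2
  item 2: 5 − 4 = 1
  item 3: 5 − 3 = 2
  item 4: 4
  item 5: 2
  item 6: 5 − 3 = 2
  item 7: 2
Total = 2 + 1 + 2 + 4 + 2 + 2 + 2 = 15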